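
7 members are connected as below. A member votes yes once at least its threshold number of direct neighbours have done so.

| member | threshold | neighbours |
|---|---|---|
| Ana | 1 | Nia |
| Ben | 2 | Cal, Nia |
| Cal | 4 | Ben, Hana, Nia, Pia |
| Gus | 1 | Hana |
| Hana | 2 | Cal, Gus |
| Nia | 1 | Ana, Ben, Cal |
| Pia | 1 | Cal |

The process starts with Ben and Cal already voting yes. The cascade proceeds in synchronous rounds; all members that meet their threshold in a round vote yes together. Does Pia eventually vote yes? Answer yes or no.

Round 1 — Ben, Cal vote yes (initial).
Round 2 — checking thresholds:
  Hana: 1 of 2 neighbours < 2, not yet.
  Nia: 2 of 3 neighbours ≥ 1, votes yes.
  Pia: 1 of 1 neighbours ≥ 1, votes yes.
Round 3 — checking thresholds:
  Ana: 1 of 1 neighbours ≥ 1, votes yes.
  Hana: 1 of 2 neighbours < 2, not yet.
Round 4 — no new yes votes; cascade stops.

yes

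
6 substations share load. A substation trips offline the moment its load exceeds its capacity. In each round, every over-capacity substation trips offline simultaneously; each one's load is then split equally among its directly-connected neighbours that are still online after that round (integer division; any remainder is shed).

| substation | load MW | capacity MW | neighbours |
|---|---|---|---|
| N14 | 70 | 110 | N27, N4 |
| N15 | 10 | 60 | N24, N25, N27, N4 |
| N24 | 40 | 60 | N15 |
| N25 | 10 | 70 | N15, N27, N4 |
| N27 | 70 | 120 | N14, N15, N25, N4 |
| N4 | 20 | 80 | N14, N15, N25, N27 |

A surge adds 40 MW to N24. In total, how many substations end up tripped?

Round 1 — N24 at 80 > 60. N24 trips offline.
  N24 sheds 80 MW to N15: 80 each.
    N15: 10+80 = 90 > 60
Round 2 — N15 trips offline.
  N15 sheds 90 MW to N25, N27, N4: 30 each.
    N25: 10+30 = 40 ≤ 70
    N27: 70+30 = 100 ≤ 120
    N4: 20+30 = 50 ≤ 80
No further trips.

2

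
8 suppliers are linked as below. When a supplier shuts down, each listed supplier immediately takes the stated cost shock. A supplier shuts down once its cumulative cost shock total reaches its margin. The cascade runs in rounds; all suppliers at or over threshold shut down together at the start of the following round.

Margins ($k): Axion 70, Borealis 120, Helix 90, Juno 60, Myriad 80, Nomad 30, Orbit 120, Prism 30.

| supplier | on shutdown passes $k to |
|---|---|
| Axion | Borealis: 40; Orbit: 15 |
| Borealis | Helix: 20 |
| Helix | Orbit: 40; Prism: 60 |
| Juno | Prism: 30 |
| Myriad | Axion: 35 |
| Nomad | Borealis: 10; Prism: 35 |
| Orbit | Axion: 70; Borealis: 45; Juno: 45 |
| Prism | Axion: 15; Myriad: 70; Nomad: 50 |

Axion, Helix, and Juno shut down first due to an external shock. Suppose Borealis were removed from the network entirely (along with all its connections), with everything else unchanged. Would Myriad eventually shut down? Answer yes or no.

With Borealis removed:
Round 1 — Axion, Helix, Juno shut down (initial).
  Orbit: +15+40 → 55 < 120
  Prism: +60+30 → 90 ≥ 30
Round 2 — Prism shuts down.
  Myriad: +70 → 70 < 80
  Nomad: +50 → 50 ≥ 30
Round 3 — Nomad shuts down.
No further shutdowns.

no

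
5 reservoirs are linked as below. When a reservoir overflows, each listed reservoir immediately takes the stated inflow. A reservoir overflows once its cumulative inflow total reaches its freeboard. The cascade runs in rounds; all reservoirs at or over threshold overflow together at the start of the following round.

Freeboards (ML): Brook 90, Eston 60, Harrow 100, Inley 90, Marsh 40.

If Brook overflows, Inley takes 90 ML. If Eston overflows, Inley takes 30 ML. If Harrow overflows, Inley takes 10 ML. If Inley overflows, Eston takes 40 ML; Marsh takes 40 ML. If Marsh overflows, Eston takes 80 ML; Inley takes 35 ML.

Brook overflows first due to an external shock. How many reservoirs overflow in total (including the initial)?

Round 1 — Brook overflows (initial).
  Inley: +90 → 90 ≥ 90
Round 2 — Inley overflows.
  Eston: +40 → 40 < 60
  Marsh: +40 → 40 ≥ 40
Round 3 — Marsh overflows.
  Eston: +80 → 120 ≥ 60
Round 4 — Eston overflows.
No further overflows.

4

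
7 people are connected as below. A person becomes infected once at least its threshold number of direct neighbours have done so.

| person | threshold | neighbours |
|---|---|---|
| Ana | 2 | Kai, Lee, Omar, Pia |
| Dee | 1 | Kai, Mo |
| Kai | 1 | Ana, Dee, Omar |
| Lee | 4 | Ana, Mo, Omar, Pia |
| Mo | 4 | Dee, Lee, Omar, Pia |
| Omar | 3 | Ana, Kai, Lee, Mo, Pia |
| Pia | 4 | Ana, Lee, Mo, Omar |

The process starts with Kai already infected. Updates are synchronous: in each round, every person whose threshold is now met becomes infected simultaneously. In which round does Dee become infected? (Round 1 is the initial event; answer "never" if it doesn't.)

Round 1 — Kai becomes infected (initial).
Round 2 — checking thresholds:
  Ana: 1 of 4 neighbours < 2, below threshold.
  Dee: 1 of 2 neighbours ≥ 1, becomes infected.
  Omar: 1 of 5 neighbours < 3, below threshold.
Round 3 — no new infections; cascade stops.

2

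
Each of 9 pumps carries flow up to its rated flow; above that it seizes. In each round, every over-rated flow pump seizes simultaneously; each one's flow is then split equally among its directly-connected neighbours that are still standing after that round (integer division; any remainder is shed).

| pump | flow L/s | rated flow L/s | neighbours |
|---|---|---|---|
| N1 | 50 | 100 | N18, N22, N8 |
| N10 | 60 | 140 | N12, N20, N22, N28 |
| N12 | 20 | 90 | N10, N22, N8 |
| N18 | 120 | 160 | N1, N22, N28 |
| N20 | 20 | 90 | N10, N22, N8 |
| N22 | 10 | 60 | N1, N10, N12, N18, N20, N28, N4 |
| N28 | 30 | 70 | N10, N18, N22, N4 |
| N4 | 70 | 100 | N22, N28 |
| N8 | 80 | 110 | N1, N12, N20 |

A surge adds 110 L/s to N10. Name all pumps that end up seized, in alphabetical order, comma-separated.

N10, N22, N28, N4

Round 1 — N10 at 170 > 140. N10 seizes.
  N10 sheds 170 L/s to N12, N20, N22, N28: 42 each (2 lost).
    N12: 20+42 = 62 ≤ 90
    N20: 20+42 = 62 ≤ 90
    N22: 10+42 = 52 ≤ 60
    N28: 30+42 = 72 > 70
Round 2 — N28 seizes.
  N28 sheds 72 L/s to N18, N22, N4: 24 each.
    N18: 120+24 = 144 ≤ 160
    N22: 52+24 = 76 > 60
    N4: 70+24 = 94 ≤ 100
Round 3 — N22 seizes.
  N22 sheds 76 L/s to N1, N12, N18, N20, N4: 15 each (1 lost).
    N1: 50+15 = 65 ≤ 100
    N12: 62+15 = 77 ≤ 90
    N18: 144+15 = 159 ≤ 160
    N20: 62+15 = 77 ≤ 90
    N4: 94+15 = 109 > 100
Round 4 — N4 seizes.
  N4 sheds 109 L/s: no online neighbours, lost.
No further seizures.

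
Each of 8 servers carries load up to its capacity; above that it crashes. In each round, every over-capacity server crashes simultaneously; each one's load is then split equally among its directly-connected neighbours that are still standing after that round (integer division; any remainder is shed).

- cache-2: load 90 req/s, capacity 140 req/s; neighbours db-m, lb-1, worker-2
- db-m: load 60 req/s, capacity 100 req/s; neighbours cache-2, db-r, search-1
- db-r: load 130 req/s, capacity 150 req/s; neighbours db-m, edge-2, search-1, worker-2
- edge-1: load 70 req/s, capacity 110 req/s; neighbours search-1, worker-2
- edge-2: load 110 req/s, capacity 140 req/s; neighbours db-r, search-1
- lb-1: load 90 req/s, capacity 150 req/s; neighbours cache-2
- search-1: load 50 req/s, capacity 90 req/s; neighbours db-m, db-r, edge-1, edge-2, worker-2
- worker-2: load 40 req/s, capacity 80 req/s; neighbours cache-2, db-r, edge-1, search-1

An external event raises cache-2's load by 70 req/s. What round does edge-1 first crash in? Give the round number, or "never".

4

Round 1 — cache-2 at 160 > 140. cache-2 crashes.
  cache-2 sheds 160 req/s to db-m, lb-1, worker-2: 53 each (1 lost).
    db-m: 60+53 = 113 > 100
    lb-1: 90+53 = 143 ≤ 150
    worker-2: 40+53 = 93 > 80
Round 2 — db-m, worker-2 crash.
  db-m sheds 113 req/s to db-r, search-1: 56 each (1 lost).
    db-r: 130+56 = 186 > 150
    search-1: 50+56 = 106 > 90
  worker-2 sheds 93 req/s to db-r, edge-1, search-1: 31 each.
    db-r: 186+31 = 217 > 150
    edge-1: 70+31 = 101 ≤ 110
    search-1: 106+31 = 137 > 90
Round 3 — db-r, search-1 crash.
  db-r sheds 217 req/s to edge-2: 217 each.
    edge-2: 110+217 = 327 > 140
  search-1 sheds 137 req/s to edge-1, edge-2: 68 each (1 lost).
    edge-1: 101+68 = 169 > 110
    edge-2: 327+68 = 395 > 140
Round 4 — edge-1, edge-2 crash.
  edge-1 sheds 169 req/s: no online neighbours, lost.
  edge-2 sheds 395 req/s: no online neighbours, lost.
No further crashes.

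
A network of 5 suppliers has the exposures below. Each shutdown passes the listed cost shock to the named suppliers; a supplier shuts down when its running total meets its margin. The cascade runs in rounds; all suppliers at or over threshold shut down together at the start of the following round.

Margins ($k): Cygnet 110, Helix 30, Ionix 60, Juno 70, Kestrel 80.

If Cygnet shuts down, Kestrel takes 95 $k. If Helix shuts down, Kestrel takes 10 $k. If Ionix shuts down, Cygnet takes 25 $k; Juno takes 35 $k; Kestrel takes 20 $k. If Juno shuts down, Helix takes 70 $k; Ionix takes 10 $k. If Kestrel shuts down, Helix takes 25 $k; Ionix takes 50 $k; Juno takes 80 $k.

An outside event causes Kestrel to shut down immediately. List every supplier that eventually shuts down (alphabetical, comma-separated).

Helix, Ionix, Juno, Kestrel

Round 1 — Kestrel shuts down (initial).
  Helix: +25 → 25 < 30
  Ionix: +50 → 50 < 60
  Juno: +80 → 80 ≥ 70
Round 2 — Juno shuts down.
  Helix: +70 → 95 ≥ 30
  Ionix: +10 → 60 ≥ 60
Round 3 — Helix, Ionix shut down.
  Cygnet: +25 → 25 < 110
No further shutdowns.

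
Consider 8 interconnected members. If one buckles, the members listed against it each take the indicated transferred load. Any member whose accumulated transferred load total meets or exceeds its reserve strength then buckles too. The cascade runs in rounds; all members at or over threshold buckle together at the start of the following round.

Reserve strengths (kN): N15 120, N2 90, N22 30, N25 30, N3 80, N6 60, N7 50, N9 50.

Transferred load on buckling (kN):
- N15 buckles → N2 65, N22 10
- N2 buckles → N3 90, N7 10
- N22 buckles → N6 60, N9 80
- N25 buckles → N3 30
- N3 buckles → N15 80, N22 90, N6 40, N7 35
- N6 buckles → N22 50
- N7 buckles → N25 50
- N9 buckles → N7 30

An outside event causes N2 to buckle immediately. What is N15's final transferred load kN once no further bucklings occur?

80

Round 1 — N2 buckles (initial).
  N3: +90 → 90 ≥ 80
  N7: +10 → 10 < 50
Round 2 — N3 buckles.
  N15: +80 → 80 < 120
  N22: +90 → 90 ≥ 30
  N6: +40 → 40 < 60
  N7: +35 → 45 < 50
Round 3 — N22 buckles.
  N6: +60 → 100 ≥ 60
  N9: +80 → 80 ≥ 50
Round 4 — N6, N9 buckle.
  N7: +30 → 75 ≥ 50
Round 5 — N7 buckles.
  N25: +50 → 50 ≥ 30
Round 6 — N25 buckles.
No further bucklings.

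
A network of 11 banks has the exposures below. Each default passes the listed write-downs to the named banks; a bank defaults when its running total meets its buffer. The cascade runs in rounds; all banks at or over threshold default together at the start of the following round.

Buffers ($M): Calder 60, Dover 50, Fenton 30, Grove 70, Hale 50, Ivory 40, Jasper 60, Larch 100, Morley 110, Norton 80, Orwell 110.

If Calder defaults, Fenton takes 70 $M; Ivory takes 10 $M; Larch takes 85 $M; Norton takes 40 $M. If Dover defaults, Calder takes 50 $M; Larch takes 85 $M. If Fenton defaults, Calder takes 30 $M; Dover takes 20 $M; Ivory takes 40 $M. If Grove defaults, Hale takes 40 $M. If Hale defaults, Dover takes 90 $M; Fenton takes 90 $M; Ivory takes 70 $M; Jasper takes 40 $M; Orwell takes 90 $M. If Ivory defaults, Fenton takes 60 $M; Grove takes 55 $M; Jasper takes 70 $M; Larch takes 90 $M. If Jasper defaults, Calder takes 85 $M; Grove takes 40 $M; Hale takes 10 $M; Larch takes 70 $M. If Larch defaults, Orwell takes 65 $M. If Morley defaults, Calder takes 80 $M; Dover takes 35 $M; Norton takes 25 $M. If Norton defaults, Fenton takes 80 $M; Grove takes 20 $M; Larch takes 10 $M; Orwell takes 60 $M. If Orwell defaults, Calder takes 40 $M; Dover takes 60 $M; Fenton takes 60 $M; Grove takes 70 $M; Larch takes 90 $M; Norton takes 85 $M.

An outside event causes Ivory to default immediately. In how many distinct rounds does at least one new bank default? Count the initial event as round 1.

Round 1 — Ivory defaults (initial).
  Fenton: +60 → 60 ≥ 30
  Grove: +55 → 55 < 70
  Jasper: +70 → 70 ≥ 60
  Larch: +90 → 90 < 100
Round 2 — Fenton, Jasper default.
  Calder: +30+85 → 115 ≥ 60
  Dover: +20 → 20 < 50
  Grove: +40 → 95 ≥ 70
  Hale: +10 → 10 < 50
  Larch: +70 → 160 ≥ 100
Round 3 — Calder, Grove, Larch default.
  Hale: +40 → 50 ≥ 50
  Norton: +40 → 40 < 80
  Orwell: +65 → 65 < 110
Round 4 — Hale defaults.
  Dover: +90 → 110 ≥ 50
  Orwell: +90 → 155 ≥ 110
Round 5 — Dover, Orwell default.
  Norton: +85 → 125 ≥ 80
Round 6 — Norton defaults.
No further defaults.

6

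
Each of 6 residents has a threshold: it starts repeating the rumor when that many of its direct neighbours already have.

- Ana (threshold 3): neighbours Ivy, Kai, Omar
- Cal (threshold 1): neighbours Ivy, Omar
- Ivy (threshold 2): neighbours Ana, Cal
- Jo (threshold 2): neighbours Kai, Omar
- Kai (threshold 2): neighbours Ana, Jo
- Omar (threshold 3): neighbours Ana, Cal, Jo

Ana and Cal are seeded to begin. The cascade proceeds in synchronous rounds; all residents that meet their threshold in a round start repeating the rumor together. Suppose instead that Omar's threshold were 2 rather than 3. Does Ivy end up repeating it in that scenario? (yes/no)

With Omar's threshold at 2:
Round 1 — Ana, Cal start repeating the rumor (initial).
Round 2 — checking thresholds:
  Ivy: 2 of 2 neighbours ≥ 2, starts repeating the rumor.
  Kai: 1 of 2 neighbours < 2, holds.
  Omar: 2 of 3 neighbours ≥ 2, starts repeating the rumor.
Round 3 — no new spreads; cascade stops.

yes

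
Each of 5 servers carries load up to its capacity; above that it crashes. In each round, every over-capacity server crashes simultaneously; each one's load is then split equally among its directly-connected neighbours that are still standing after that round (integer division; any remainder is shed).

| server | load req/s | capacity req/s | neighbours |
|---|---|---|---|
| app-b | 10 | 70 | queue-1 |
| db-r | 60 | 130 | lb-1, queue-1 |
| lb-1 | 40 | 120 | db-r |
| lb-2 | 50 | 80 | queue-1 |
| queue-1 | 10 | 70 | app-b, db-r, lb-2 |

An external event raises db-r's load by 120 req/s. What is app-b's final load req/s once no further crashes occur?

Round 1 — db-r at 180 > 130. db-r crashes.
  db-r sheds 180 req/s to lb-1, queue-1: 90 each.
    lb-1: 40+90 = 130 > 120
    queue-1: 10+90 = 100 > 70
Round 2 — lb-1, queue-1 crash.
  lb-1 sheds 130 req/s: no online neighbours, lost.
  queue-1 sheds 100 req/s to app-b, lb-2: 50 each.
    app-b: 10+50 = 60 ≤ 70
    lb-2: 50+50 = 100 > 80
Round 3 — lb-2 crashes.
  lb-2 sheds 100 req/s: no online neighbours, lost.
No further crashes.

60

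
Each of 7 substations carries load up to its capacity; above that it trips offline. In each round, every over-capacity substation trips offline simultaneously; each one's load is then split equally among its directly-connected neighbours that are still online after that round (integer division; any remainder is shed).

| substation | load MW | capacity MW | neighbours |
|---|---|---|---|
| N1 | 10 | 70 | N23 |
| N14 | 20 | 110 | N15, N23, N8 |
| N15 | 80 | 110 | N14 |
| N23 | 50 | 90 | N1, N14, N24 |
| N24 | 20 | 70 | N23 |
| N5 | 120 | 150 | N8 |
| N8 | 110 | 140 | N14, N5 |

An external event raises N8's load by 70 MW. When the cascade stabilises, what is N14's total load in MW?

110

Round 1 — N8 at 180 > 140. N8 trips offline.
  N8 sheds 180 MW to N14, N5: 90 each.
    N14: 20+90 = 110 ≤ 110
    N5: 120+90 = 210 > 150
Round 2 — N5 trips offline.
  N5 sheds 210 MW: no online neighbours, lost.
No further trips.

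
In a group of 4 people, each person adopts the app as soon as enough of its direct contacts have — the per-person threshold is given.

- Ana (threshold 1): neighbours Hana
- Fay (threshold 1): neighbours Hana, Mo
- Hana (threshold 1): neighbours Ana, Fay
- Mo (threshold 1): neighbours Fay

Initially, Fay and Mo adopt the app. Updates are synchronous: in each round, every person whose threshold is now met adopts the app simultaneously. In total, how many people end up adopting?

Round 1 — Fay, Mo adopt the app (initial).
Round 2 — checking thresholds:
  Hana: 1 of 2 neighbours ≥ 1, adopts the app.
Round 3 — checking thresholds:
  Ana: 1 of 1 neighbours ≥ 1, adopts the app.
Round 4 — no new adoptions; cascade stops.

4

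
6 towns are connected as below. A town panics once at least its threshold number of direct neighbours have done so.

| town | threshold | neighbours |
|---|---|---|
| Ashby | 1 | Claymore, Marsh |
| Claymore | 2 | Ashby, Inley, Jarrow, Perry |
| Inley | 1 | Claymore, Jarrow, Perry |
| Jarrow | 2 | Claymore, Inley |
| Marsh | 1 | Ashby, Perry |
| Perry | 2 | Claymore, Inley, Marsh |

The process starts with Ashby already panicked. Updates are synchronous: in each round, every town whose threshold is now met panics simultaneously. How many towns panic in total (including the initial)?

Round 1 — Ashby panics (initial).
Round 2 — checking thresholds:
  Claymore: 1 of 4 neighbours < 2, below threshold.
  Marsh: 1 of 2 neighbours ≥ 1, panics.
Round 3 — no new panics; cascade stops.

2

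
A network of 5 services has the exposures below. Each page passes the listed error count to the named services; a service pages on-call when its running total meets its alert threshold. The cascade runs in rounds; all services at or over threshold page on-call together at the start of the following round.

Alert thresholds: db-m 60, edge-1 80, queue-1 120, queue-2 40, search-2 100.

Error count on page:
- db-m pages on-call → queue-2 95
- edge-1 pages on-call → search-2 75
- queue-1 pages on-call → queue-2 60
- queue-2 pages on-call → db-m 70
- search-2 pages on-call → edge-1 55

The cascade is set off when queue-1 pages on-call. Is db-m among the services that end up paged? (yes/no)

yes

Round 1 — queue-1 pages on-call (initial).
  queue-2: +60 → 60 ≥ 40
Round 2 — queue-2 pages on-call.
  db-m: +70 → 70 ≥ 60
Round 3 — db-m pages on-call.
No further pages.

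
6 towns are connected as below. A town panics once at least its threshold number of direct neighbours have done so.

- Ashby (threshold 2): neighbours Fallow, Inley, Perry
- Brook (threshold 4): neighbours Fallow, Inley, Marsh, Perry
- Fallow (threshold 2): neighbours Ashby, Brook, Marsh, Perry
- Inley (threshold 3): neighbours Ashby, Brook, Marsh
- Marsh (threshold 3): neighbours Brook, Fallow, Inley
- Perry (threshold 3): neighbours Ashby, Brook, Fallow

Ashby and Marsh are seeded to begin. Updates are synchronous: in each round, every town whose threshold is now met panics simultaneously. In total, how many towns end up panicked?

Round 1 — Ashby, Marsh panic (initial).
Round 2 — checking thresholds:
  Brook: 1 of 4 neighbours < 4, holds.
  Fallow: 2 of 4 neighbours ≥ 2, panics.
  Inley: 2 of 3 neighbours < 3, holds.
  Perry: 1 of 3 neighbours < 3, holds.
Round 3 — no new panics; cascade stops.

3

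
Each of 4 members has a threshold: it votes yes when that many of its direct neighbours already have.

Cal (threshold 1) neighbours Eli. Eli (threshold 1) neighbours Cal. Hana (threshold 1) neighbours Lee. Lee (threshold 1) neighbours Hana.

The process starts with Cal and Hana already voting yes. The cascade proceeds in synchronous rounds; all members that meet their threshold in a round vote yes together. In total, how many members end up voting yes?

4

Round 1 — Cal, Hana vote yes (initial).
Round 2 — checking thresholds:
  Eli: 1 of 1 neighbours ≥ 1, votes yes.
  Lee: 1 of 1 neighbours ≥ 1, votes yes.
Round 3 — no new yes votes; cascade stops.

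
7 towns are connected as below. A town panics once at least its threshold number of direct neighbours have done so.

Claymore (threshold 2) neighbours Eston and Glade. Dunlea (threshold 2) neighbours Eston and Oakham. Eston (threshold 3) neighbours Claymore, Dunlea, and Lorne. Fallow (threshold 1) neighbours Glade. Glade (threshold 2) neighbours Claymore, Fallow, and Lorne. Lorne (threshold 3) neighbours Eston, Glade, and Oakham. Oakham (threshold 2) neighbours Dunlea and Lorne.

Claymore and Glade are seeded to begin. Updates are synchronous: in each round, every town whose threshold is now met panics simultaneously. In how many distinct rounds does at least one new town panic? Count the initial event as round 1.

Round 1 — Claymore, Glade panic (initial).
Round 2 — checking thresholds:
  Eston: 1 of 3 neighbours < 3, below threshold.
  Fallow: 1 of 1 neighbours ≥ 1, panics.
  Lorne: 1 of 3 neighbours < 3, below threshold.
Round 3 — no new panics; cascade stops.

2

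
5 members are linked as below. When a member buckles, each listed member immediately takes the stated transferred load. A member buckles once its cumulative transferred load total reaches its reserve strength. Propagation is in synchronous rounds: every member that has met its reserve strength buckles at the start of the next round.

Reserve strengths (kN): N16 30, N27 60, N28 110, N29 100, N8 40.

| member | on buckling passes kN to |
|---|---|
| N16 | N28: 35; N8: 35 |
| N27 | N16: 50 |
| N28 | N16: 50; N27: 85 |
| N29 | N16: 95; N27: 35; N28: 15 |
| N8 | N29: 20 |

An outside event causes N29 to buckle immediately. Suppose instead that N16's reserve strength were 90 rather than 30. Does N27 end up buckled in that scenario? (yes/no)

no

With N16's reserve strength at 90:
Round 1 — N29 buckles (initial).
  N16: +95 → 95 ≥ 90
  N27: +35 → 35 < 60
  N28: +15 → 15 < 110
Round 2 — N16 buckles.
  N28: +35 → 50 < 110
  N8: +35 → 35 < 40
No further bucklings.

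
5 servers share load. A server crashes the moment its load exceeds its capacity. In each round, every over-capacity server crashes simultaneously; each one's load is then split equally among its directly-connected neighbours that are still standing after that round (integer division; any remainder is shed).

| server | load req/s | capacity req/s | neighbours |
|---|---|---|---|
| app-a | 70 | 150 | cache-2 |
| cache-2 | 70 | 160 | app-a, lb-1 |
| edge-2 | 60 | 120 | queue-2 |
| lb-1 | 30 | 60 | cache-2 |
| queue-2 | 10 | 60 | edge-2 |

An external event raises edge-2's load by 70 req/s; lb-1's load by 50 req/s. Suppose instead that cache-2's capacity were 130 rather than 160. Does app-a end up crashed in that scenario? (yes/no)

With cache-2's capacity at 130:
Round 1 — edge-2 at 130 > 120; lb-1 at 80 > 60. edge-2, lb-1 crash.
  edge-2 sheds 130 req/s to queue-2: 130 each.
    queue-2: 10+130 = 140 > 60
  lb-1 sheds 80 req/s to cache-2: 80 each.
    cache-2: 70+80 = 150 > 130
Round 2 — cache-2, queue-2 crash.
  cache-2 sheds 150 req/s to app-a: 150 each.
    app-a: 70+150 = 220 > 150
  queue-2 sheds 140 req/s: no online neighbours, lost.
Round 3 — app-a crashes.
  app-a sheds 220 req/s: no online neighbours, lost.
No further crashes.

yes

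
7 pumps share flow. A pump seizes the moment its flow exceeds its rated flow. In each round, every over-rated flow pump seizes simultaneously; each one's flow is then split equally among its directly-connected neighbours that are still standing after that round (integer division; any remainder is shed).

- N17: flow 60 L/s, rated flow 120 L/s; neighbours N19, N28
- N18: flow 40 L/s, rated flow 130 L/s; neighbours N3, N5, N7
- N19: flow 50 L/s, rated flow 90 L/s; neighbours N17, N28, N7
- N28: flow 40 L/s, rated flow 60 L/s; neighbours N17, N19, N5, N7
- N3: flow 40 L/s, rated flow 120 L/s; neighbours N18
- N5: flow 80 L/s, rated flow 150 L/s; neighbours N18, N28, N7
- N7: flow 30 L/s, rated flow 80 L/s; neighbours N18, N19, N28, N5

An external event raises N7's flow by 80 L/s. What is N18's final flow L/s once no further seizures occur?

Round 1 — N7 at 110 > 80. N7 seizes.
  N7 sheds 110 L/s to N18, N19, N28, N5: 27 each (2 lost).
    N18: 40+27 = 67 ≤ 130
    N19: 50+27 = 77 ≤ 90
    N28: 40+27 = 67 > 60
    N5: 80+27 = 107 ≤ 150
Round 2 — N28 seizes.
  N28 sheds 67 L/s to N17, N19, N5: 22 each (1 lost).
    N17: 60+22 = 82 ≤ 120
    N19: 77+22 = 99 > 90
    N5: 107+22 = 129 ≤ 150
Round 3 — N19 seizes.
  N19 sheds 99 L/s to N17: 99 each.
    N17: 82+99 = 181 > 120
Round 4 — N17 seizes.
  N17 sheds 181 L/s: no online neighbours, lost.
No further seizures.

67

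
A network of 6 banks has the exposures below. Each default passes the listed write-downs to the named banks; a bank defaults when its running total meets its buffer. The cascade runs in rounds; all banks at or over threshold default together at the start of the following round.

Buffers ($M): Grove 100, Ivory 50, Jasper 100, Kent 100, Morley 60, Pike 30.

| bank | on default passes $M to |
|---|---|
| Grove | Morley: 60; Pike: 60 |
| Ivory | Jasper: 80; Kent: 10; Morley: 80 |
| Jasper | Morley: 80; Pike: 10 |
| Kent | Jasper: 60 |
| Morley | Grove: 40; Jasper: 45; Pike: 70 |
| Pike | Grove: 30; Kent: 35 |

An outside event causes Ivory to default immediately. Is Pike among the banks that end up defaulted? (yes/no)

Round 1 — Ivory defaults (initial).
  Jasper: +80 → 80 < 100
  Kent: +10 → 10 < 100
  Morley: +80 → 80 ≥ 60
Round 2 — Morley defaults.
  Grove: +40 → 40 < 100
  Jasper: +45 → 125 ≥ 100
  Pike: +70 → 70 ≥ 30
Round 3 — Jasper, Pike default.
  Grove: +30 → 70 < 100
  Kent: +35 → 45 < 100
No further defaults.

yes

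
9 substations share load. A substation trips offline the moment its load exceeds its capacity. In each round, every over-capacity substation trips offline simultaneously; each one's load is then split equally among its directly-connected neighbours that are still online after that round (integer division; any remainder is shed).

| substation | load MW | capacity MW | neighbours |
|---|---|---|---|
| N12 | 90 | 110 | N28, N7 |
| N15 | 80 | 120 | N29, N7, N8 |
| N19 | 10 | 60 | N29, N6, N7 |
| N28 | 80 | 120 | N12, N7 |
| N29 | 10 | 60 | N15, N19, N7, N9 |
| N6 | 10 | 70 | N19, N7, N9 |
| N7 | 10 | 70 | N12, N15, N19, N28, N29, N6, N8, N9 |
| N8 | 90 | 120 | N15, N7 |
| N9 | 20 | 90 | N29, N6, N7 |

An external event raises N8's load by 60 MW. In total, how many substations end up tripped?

7

Round 1 — N8 at 150 > 120. N8 trips offline.
  N8 sheds 150 MW to N15, N7: 75 each.
    N15: 80+75 = 155 > 120
    N7: 10+75 = 85 > 70
Round 2 — N15, N7 trip offline.
  N15 sheds 155 MW to N29: 155 each.
    N29: 10+155 = 165 > 60
  N7 sheds 85 MW to N12, N19, N28, N29, N6, N9: 14 each (1 lost).
    N12: 90+14 = 104 ≤ 110
    N19: 10+14 = 24 ≤ 60
    N28: 80+14 = 94 ≤ 120
    N29: 165+14 = 179 > 60
    N6: 10+14 = 24 ≤ 70
    N9: 20+14 = 34 ≤ 90
Round 3 — N29 trips offline.
  N29 sheds 179 MW to N19, N9: 89 each (1 lost).
    N19: 24+89 = 113 > 60
    N9: 34+89 = 123 > 90
Round 4 — N19, N9 trip offline.
  N19 sheds 113 MW to N6: 113 each.
    N6: 24+113 = 137 > 70
  N9 sheds 123 MW to N6: 123 each.
    N6: 137+123 = 260 > 70
Round 5 — N6 trips offline.
  N6 sheds 260 MW: no online neighbours, lost.
No further trips.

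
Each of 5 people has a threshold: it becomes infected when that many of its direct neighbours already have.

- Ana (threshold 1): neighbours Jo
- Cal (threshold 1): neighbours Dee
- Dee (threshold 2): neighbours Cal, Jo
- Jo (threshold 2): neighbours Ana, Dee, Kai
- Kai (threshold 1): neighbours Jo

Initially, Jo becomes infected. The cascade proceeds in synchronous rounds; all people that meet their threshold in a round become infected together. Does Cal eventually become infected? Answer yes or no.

Round 1 — Jo becomes infected (initial).
Round 2 — checking thresholds:
  Ana: 1 of 1 neighbours ≥ 1, becomes infected.
  Dee: 1 of 2 neighbours < 2, below threshold.
  Kai: 1 of 1 neighbours ≥ 1, becomes infected.
Round 3 — no new infections; cascade stops.

no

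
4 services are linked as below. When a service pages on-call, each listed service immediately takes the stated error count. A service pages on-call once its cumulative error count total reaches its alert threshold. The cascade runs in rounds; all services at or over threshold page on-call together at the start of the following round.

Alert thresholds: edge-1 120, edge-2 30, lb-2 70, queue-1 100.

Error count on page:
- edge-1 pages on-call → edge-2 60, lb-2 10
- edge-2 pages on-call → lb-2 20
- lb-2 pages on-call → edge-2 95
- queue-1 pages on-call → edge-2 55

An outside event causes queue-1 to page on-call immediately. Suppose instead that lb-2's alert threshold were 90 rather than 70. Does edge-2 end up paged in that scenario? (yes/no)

With lb-2's alert threshold at 90:
Round 1 — queue-1 pages on-call (initial).
  edge-2: +55 → 55 ≥ 30
Round 2 — edge-2 pages on-call.
  lb-2: +20 → 20 < 90
No further pages.

yes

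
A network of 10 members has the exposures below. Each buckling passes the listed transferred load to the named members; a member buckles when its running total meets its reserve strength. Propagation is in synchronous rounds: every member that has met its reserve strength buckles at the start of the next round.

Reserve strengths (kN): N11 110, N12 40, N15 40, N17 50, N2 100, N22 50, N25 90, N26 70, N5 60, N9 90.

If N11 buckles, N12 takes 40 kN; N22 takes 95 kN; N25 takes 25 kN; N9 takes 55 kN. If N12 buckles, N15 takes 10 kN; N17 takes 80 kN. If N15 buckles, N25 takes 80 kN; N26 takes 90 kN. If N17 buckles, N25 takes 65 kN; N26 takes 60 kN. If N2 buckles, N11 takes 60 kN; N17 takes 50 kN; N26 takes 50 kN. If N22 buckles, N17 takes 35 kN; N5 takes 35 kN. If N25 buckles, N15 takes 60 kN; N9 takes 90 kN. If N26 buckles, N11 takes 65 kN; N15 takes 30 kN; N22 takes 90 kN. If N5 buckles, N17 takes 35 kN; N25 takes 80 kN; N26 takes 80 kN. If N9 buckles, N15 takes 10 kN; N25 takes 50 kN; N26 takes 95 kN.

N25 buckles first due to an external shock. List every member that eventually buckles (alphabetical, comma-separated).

Round 1 — N25 buckles (initial).
  N15: +60 → 60 ≥ 40
  N9: +90 → 90 ≥ 90
Round 2 — N15, N9 buckle.
  N26: +90+95 → 185 ≥ 70
Round 3 — N26 buckles.
  N11: +65 → 65 < 110
  N22: +90 → 90 ≥ 50
Round 4 — N22 buckles.
  N17: +35 → 35 < 50
  N5: +35 → 35 < 60
No further bucklings.

N15, N22, N25, N26, N9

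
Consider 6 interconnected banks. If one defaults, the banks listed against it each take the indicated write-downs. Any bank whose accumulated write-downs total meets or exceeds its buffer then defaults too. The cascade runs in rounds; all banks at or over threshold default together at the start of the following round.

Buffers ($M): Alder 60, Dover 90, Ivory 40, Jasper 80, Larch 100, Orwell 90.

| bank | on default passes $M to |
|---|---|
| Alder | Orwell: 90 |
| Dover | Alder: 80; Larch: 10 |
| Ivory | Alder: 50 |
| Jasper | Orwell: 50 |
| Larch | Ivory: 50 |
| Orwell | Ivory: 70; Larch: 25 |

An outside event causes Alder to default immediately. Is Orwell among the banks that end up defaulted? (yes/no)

Round 1 — Alder defaults (initial).
  Orwell: +90 → 90 ≥ 90
Round 2 — Orwell defaults.
  Ivory: +70 → 70 ≥ 40
  Larch: +25 → 25 < 100
Round 3 — Ivory defaults.
No further defaults.

yes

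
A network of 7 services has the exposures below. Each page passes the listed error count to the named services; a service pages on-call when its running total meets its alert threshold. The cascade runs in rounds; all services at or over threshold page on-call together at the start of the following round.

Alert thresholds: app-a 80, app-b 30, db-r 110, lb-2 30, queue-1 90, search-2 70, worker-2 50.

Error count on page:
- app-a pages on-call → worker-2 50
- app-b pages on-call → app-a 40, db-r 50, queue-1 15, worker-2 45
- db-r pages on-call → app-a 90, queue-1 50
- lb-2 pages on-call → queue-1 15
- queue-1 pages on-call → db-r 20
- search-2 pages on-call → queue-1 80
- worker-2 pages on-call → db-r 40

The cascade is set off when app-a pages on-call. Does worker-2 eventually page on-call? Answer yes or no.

yes

Round 1 — app-a pages on-call (initial).
  worker-2: +50 → 50 ≥ 50
Round 2 — worker-2 pages on-call.
  db-r: +40 → 40 < 110
No further pages.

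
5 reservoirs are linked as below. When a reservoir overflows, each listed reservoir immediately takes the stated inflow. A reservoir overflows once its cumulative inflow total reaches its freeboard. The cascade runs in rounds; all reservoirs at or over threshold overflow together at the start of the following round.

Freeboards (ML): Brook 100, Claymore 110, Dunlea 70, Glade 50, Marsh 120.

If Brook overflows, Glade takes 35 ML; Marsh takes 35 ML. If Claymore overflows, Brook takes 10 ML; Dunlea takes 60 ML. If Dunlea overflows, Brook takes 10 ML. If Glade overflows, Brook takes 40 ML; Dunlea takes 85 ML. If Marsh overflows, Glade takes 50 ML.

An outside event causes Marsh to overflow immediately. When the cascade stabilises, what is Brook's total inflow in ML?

Round 1 — Marsh overflows (initial).
  Glade: +50 → 50 ≥ 50
Round 2 — Glade overflows.
  Brook: +40 → 40 < 100
  Dunlea: +85 → 85 ≥ 70
Round 3 — Dunlea overflows.
  Brook: +10 → 50 < 100
No further overflows.

50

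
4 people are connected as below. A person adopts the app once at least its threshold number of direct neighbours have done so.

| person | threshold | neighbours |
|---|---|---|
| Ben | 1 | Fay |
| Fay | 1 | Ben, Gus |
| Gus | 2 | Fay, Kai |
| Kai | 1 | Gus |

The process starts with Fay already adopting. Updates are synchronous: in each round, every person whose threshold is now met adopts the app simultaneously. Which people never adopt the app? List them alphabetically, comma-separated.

Gus, Kai

Round 1 — Fay adopts the app (initial).
Round 2 — checking thresholds:
  Ben: 1 of 1 neighbours ≥ 1, adopts the app.
  Gus: 1 of 2 neighbours < 2, below threshold.
Round 3 — no new adoptions; cascade stops.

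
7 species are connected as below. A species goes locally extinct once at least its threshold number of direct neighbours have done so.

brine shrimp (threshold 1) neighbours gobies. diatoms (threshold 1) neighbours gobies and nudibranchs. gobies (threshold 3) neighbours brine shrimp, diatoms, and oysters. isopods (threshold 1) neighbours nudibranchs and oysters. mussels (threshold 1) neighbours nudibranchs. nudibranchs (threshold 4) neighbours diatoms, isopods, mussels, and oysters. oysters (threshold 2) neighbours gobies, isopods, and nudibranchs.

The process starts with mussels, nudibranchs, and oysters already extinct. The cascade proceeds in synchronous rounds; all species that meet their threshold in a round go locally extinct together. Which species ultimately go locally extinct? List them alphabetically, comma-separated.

diatoms, isopods, mussels, nudibranchs, oysters

Round 1 — mussels, nudibranchs, oysters go locally extinct (initial).
Round 2 — checking thresholds:
  diatoms: 1 of 2 neighbours ≥ 1, goes locally extinct.
  gobies: 1 of 3 neighbours < 3, below threshold.
  isopods: 2 of 2 neighbours ≥ 1, goes locally extinct.
Round 3 — no new extinctions; cascade stops.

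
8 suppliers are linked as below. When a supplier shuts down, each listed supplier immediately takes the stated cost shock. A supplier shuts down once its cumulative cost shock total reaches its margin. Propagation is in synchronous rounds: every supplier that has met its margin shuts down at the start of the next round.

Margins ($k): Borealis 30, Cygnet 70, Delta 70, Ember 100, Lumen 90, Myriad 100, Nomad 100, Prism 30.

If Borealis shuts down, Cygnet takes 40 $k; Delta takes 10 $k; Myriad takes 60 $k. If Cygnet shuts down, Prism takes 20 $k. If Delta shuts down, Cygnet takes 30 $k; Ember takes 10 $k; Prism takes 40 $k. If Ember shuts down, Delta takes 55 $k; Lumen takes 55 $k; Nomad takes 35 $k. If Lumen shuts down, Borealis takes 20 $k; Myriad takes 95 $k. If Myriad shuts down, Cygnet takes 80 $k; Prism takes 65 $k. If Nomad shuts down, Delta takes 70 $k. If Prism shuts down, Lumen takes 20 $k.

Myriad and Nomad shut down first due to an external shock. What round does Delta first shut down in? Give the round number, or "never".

Round 1 — Myriad, Nomad shut down (initial).
  Cygnet: +80 → 80 ≥ 70
  Delta: +70 → 70 ≥ 70
  Prism: +65 → 65 ≥ 30
Round 2 — Cygnet, Delta, Prism shut down.
  Ember: +10 → 10 < 100
  Lumen: +20 → 20 < 90
No further shutdowns.

2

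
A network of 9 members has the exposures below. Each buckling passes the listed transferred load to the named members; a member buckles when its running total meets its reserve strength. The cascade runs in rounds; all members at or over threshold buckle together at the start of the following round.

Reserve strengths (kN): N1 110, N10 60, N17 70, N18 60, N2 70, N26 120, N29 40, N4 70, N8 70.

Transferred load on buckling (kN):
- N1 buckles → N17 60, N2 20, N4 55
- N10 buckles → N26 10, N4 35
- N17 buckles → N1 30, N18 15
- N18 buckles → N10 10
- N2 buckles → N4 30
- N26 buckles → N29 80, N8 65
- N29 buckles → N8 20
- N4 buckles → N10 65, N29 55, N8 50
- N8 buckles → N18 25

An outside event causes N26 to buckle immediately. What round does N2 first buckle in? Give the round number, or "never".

never

Round 1 — N26 buckles (initial).
  N29: +80 → 80 ≥ 40
  N8: +65 → 65 < 70
Round 2 — N29 buckles.
  N8: +20 → 85 ≥ 70
Round 3 — N8 buckles.
  N18: +25 → 25 < 60
No further bucklings.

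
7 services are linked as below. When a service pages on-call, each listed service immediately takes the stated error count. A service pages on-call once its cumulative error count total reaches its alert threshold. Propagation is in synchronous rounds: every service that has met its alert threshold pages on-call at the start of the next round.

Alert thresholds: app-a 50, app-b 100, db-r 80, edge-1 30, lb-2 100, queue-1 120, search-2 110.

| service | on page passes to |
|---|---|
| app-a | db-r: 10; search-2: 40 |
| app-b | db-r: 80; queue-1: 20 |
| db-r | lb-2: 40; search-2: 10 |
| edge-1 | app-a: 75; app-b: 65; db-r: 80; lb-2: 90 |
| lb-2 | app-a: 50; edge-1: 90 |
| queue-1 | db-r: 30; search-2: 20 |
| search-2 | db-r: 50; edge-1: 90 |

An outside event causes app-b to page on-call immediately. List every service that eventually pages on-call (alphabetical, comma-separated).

app-b, db-r

Round 1 — app-b pages on-call (initial).
  db-r: +80 → 80 ≥ 80
  queue-1: +20 → 20 < 120
Round 2 — db-r pages on-call.
  lb-2: +40 → 40 < 100
  search-2: +10 → 10 < 110
No further pages.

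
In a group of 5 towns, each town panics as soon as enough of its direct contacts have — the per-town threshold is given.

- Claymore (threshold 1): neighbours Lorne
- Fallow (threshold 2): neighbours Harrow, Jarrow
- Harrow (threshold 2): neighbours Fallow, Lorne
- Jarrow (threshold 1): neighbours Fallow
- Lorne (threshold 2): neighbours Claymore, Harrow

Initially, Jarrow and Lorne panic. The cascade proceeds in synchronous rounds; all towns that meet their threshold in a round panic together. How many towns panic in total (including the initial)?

3

Round 1 — Jarrow, Lorne panic (initial).
Round 2 — checking thresholds:
  Claymore: 1 of 1 neighbours ≥ 1, panics.
  Fallow: 1 of 2 neighbours < 2, below threshold.
  Harrow: 1 of 2 neighbours < 2, below threshold.
Round 3 — no new panics; cascade stops.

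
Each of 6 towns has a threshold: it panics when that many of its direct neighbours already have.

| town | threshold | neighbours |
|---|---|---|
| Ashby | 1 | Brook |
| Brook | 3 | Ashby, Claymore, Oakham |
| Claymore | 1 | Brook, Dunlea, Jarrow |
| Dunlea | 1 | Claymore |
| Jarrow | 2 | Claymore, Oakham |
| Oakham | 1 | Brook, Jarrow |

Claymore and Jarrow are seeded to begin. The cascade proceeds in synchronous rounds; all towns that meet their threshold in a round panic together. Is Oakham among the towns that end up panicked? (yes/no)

yes

Round 1 — Claymore, Jarrow panic (initial).
Round 2 — checking thresholds:
  Brook: 1 of 3 neighbours < 3, holds.
  Dunlea: 1 of 1 neighbours ≥ 1, panics.
  Oakham: 1 of 2 neighbours ≥ 1, panics.
Round 3 — no new panics; cascade stops.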